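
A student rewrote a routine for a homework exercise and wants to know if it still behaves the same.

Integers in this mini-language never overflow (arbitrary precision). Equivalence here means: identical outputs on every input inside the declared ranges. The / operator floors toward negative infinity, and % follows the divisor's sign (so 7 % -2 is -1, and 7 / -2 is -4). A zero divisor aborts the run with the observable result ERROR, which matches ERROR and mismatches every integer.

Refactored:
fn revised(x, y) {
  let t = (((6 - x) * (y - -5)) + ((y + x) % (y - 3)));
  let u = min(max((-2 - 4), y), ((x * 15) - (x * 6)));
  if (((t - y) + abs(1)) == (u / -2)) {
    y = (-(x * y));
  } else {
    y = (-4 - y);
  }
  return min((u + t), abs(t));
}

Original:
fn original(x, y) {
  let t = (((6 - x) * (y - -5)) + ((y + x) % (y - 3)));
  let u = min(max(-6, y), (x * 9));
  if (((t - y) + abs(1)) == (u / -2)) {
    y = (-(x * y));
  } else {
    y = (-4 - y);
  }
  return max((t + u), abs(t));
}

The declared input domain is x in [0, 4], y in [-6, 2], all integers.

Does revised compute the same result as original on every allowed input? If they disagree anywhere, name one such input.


x=0, y=-6 yields 12 from original but -18 from revised.
verdict: not equivalent; witness: x=0, y=-6


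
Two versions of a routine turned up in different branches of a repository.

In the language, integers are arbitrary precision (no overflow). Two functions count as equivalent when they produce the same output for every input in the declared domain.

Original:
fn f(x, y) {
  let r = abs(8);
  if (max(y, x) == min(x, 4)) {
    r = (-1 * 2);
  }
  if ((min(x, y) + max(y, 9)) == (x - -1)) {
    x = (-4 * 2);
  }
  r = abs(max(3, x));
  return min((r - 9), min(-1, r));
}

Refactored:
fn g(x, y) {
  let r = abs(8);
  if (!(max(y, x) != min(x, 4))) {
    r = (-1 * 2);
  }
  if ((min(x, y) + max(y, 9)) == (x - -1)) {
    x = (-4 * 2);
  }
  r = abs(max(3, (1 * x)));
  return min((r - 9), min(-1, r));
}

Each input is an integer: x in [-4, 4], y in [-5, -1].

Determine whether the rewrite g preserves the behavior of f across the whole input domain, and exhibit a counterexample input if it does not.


Differences: boolean connective usage differs; also constant usage differs; also arithmetic usage differs; also comparison usage differs — yet all 45 inputs agree.
verdict: equivalent


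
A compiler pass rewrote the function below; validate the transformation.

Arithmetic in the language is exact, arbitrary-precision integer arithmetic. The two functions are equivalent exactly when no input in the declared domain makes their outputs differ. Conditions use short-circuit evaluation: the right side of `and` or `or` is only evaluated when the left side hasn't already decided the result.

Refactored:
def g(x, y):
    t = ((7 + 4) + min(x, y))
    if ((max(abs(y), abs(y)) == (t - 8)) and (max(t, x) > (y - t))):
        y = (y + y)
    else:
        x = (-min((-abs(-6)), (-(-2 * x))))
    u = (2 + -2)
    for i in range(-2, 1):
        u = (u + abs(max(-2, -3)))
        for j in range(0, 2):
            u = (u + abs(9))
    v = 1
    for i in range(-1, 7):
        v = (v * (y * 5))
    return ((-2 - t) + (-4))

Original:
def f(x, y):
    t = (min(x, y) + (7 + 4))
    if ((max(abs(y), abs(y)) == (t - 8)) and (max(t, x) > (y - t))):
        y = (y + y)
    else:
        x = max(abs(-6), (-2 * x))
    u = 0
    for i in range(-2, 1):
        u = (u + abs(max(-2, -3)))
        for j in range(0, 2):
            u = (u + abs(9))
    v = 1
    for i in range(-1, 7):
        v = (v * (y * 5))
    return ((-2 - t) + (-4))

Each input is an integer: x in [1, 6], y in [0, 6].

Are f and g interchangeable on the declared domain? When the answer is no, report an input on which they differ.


Reading the diff, among the changes: arithmetic usage differs; min/max/abs usage differs; constant usage differs.
Tracing x=5, y=4: f: t becomes 15; next ((max(abs(y), abs(y)) == (t - 8)) and (max(t, x) > (y - t))) evaluates to false; next x becomes 6; next u becomes 0; next at i=-2:; next u becomes 2; next at j=0:; next u becomes 11; next at j=1:; next u becomes 20; next at i=-1:; next u becomes 22; next at j=0:; next u becomes 31; next at j=1:; next u becomes 40; next at i=0:; next u becomes 42; next at j=0:; next u becomes 51; next at j=1:; next u becomes 60; next v becomes 1; next at i=-1:; next v becomes 20; next at i=0:; next v becomes 400; next at i=1:; next v becomes 8000; next at i=2:; next v becomes 160000; next at i=3:; next v becomes 3200000; next at i=4:; next v becomes 64000000; next at i=5:; next v becomes 1280000000; next at i=6:; next v becomes 25600000000; next final value -21 | g: t becomes 15; next ((max(abs(y), abs(y)) == (t - 8)) and (max(t, x) > (y - t))) evaluates to false; next x becomes 6; next u becomes 0; next at i=-2:; next u becomes 2; next at j=0:; next u becomes 11; next at j=1:; next u becomes 20; next at i=-1:; next u becomes 22; next at j=0:; next u becomes 31; next at j=1:; next u becomes 40; next at i=0:; next u becomes 42; next at j=0:; next u becomes 51; next at j=1:; next u becomes 60; next v becomes 1; next at i=-1:; next v becomes 20; next at i=0:; next v becomes 400; next at i=1:; next v becomes 8000; next at i=2:; next v becomes 160000; next at i=3:; next v becomes 3200000; next at i=4:; next v becomes 64000000; next at i=5:; next v becomes 1280000000; next at i=6:; next v becomes 25600000000; next final value -21 — matching result -21.
Every one of the 42 inputs gives matching results.
verdict: equivalent


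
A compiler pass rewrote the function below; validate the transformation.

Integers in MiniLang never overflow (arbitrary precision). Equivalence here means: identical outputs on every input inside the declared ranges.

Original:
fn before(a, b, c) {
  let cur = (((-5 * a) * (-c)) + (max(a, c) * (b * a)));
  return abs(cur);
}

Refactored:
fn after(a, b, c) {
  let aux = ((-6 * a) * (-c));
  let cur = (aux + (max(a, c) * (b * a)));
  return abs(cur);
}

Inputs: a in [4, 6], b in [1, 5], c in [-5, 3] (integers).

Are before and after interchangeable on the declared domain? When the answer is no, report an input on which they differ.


Consider the input a=4, b=1, c=-5.
before: cur=-84, then returns 84
after: aux=-120, then cur=-104, then returns 104
84 against 104: the behavior changed.
verdict: not equivalent; witness: a=4, b=1, c=-5


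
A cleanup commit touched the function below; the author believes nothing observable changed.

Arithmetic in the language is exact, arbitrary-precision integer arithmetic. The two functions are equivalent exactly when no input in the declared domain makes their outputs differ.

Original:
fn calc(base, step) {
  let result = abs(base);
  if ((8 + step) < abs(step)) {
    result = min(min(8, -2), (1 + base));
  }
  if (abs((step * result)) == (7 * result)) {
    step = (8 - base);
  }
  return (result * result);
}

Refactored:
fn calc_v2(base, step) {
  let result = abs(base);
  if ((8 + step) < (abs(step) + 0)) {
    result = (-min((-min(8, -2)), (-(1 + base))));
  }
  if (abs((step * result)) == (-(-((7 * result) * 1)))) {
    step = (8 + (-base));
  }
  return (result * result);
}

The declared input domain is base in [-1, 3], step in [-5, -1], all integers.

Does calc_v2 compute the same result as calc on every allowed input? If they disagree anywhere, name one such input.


Take base=-1, step=-5.
calc: result = 1; ((8 + step) < abs(step)) -> true; result = -2; (abs((step * result)) == (7 * result)) -> false; return 4
calc_v2: result = 1; ((8 + step) < (abs(step) + 0)) -> true; result = 0; (abs((step * result)) == (-(-((7 * result) * 1)))) -> true; step = 9; return 0
4 != 0, so the rewrite changes behavior.
verdict: not equivalent; witness: base=-1, step=-5


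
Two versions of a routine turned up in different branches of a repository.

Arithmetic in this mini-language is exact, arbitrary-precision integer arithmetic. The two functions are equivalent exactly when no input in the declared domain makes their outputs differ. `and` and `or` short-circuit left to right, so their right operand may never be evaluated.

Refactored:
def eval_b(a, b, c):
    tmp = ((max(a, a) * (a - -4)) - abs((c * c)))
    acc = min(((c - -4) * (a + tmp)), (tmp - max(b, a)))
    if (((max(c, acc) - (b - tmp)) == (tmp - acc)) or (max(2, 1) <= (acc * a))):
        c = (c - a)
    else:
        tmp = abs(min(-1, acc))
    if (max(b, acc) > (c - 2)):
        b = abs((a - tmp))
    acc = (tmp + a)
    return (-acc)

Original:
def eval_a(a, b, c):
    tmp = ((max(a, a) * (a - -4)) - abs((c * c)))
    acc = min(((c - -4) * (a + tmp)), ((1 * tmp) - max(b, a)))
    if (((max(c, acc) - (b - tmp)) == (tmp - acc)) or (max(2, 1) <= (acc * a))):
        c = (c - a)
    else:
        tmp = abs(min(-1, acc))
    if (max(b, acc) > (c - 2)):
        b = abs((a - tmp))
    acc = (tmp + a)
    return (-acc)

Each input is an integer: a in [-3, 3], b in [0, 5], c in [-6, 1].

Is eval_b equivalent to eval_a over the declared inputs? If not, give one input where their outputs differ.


This is a faithful refactor — constant usage differs; also arithmetic usage differs, but the computed results match everywhere.
One worked example (a=1, b=0, c=1) — eval_a: tmp := 4 | acc := 3 | (((max(c, acc) - (b - tmp)) == (tmp - acc)) or (max(2, 1) <= (acc * a))): true | c := 0 | (max(b, acc) > (c - 2)): true | b := 3 | acc := 5 | result -5; eval_b: tmp := 4 | acc := 3 | (((max(c, acc) - (b - tmp)) == (tmp - acc)) or (max(2, 1) <= (acc * a))): true | c := 0 | (max(b, acc) > (c - 2)): true | b := 3 | acc := 5 | result -5; agreement on -5.
Across all 336 domain points the two functions coincide.
verdict: equivalent


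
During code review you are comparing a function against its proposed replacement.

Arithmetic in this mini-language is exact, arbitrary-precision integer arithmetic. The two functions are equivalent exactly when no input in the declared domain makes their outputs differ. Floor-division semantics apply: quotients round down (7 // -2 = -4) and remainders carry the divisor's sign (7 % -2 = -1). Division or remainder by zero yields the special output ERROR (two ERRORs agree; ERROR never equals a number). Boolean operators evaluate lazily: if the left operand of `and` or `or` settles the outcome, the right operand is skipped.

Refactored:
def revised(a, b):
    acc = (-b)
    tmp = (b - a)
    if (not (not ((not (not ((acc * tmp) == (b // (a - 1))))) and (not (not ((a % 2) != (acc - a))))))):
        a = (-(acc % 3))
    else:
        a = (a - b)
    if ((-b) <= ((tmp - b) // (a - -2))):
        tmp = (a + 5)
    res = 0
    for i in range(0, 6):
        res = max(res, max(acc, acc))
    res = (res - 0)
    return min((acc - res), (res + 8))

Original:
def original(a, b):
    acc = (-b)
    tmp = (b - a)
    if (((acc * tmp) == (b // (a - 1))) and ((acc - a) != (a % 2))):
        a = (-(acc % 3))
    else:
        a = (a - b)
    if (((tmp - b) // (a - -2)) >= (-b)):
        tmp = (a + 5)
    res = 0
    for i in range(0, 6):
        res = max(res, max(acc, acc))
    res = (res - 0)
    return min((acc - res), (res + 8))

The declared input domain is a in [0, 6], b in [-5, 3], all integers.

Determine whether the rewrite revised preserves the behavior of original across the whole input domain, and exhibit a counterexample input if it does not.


Reading the diff, among the changes: comparison usage differs; and boolean connective usage differs.
One worked example (a=5, b=0) — original: acc becomes 0; next tmp becomes -5; next (((acc * tmp) == (b // (a - 1))) and ((acc - a) != (a % 2))) evaluates to true; next a becomes 0; next (((tmp - b) // (a - -2)) >= (-b)) evaluates to false; next res becomes 0; next at i=0:; next res becomes 0; next at i=1:; next res becomes 0; next at i=2:; next res becomes 0; next at i=3:; next res becomes 0; next at i=4:; next res becomes 0; next at i=5:; next res becomes 0; next res becomes 0; next final value 0; revised: acc becomes 0; next tmp becomes -5; next (not (not ((not (not ((acc * tmp) == (b // (a - 1))))) and (not (not ((a % 2) != (acc - a))))))) evaluates to true; next a becomes 0; next ((-b) <= ((tmp - b) // (a - -2))) evaluates to false; next res becomes 0; next at i=0:; next res becomes 0; next at i=1:; next res becomes 0; next at i=2:; next res becomes 0; next at i=3:; next res becomes 0; next at i=4:; next res becomes 0; next at i=5:; next res becomes 0; next res becomes 0; next final value 0; agreement on 0.
Across all 63 domain points the two functions coincide.
verdict: equivalent


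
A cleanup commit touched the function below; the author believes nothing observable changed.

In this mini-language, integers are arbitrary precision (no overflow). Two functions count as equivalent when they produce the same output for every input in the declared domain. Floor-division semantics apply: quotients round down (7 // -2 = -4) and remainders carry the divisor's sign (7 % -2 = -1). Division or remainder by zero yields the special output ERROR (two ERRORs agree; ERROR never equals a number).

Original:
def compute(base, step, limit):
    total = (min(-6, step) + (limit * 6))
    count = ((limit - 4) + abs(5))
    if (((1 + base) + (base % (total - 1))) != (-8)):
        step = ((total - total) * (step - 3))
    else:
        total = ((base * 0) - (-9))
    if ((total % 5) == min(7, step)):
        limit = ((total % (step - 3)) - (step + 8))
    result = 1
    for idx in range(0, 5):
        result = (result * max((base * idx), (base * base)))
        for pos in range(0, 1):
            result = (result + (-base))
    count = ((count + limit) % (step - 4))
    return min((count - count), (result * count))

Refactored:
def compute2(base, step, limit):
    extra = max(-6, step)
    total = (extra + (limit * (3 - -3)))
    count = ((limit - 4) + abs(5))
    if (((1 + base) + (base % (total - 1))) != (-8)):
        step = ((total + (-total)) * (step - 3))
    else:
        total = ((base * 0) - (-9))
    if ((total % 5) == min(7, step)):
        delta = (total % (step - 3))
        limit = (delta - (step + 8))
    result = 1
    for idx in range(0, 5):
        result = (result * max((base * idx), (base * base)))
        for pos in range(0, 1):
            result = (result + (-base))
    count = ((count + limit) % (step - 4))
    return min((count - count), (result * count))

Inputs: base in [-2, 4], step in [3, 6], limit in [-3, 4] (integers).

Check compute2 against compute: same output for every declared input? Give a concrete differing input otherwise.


These are not equivalent — on base=-2, step=3, limit=-3 the outputs split (-1706 vs -3412).
compute: total becomes -24; next count becomes -2; next (((1 + base) + (base % (total - 1))) != (-8)) evaluates to true; next step becomes 0; next ((total % 5) == min(7, step)) evaluates to false; next result becomes 1; next at idx=0:; next result becomes 4; next at pos=0:; next result becomes 6; next at idx=1:; next result becomes 24; next at pos=0:; next result becomes 26; next at idx=2:; next result becomes 104; next at pos=0:; next result becomes 106; next at idx=3:; next result becomes 424; next at pos=0:; next result becomes 426; next at idx=4:; next result becomes 1704; next at pos=0:; next result becomes 1706; next count becomes -1; next final value -1706
compute2: extra becomes 3; next total becomes -15; next count becomes -2; next (((1 + base) + (base % (total - 1))) != (-8)) evaluates to true; next step becomes 0; next ((total % 5) == min(7, step)) evaluates to true; next delta becomes 0; next limit becomes -8; next result becomes 1; next at idx=0:; next result becomes 4; next at pos=0:; next result becomes 6; next at idx=1:; next result becomes 24; next at pos=0:; next result becomes 26; next at idx=2:; next result becomes 104; next at pos=0:; next result becomes 106; next at idx=3:; next result becomes 424; next at pos=0:; next result becomes 426; next at idx=4:; next result becomes 1704; next at pos=0:; next result becomes 1706; next count becomes -2; next final value -3412
verdict: not equivalent; witness: base=-2, step=3, limit=-3


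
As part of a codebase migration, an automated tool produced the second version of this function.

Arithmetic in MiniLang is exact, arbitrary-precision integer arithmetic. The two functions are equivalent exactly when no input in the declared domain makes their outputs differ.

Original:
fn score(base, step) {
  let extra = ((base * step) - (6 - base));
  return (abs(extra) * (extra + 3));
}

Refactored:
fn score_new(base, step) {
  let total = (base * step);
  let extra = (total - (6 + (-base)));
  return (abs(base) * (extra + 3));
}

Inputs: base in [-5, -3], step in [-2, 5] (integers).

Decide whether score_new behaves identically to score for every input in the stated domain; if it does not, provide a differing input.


base=-5, step=-2 yields 2 from score but 10 from score_new.
verdict: not equivalent; witness: base=-5, step=-2


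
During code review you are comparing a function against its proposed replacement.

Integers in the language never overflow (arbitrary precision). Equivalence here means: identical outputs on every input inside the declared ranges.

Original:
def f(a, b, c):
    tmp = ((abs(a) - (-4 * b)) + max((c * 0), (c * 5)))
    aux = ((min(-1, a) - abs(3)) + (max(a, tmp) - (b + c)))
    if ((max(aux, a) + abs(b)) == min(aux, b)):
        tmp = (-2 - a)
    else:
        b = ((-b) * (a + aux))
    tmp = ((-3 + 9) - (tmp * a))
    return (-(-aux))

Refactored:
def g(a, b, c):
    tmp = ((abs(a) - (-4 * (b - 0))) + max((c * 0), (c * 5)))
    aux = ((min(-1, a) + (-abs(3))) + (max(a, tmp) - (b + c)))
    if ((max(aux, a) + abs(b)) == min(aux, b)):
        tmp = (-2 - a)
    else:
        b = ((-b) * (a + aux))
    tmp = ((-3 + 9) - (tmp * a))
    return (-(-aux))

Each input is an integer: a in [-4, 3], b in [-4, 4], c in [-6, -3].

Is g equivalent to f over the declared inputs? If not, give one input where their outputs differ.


Reading the diff, among the changes: arithmetic usage differs; and constant usage differs.
Spot check at a=-3, b=3, c=-4 — f: tmp := 15 | aux := 10 | ((max(aux, a) + abs(b)) == min(aux, b)): false | b := -21 | tmp := 51 | result 10. g: tmp := 15 | aux := 10 | ((max(aux, a) + abs(b)) == min(aux, b)): false | b := -21 | tmp := 51 | result 10. Both give 10.
Across all 288 domain points the two functions coincide.
verdict: equivalent


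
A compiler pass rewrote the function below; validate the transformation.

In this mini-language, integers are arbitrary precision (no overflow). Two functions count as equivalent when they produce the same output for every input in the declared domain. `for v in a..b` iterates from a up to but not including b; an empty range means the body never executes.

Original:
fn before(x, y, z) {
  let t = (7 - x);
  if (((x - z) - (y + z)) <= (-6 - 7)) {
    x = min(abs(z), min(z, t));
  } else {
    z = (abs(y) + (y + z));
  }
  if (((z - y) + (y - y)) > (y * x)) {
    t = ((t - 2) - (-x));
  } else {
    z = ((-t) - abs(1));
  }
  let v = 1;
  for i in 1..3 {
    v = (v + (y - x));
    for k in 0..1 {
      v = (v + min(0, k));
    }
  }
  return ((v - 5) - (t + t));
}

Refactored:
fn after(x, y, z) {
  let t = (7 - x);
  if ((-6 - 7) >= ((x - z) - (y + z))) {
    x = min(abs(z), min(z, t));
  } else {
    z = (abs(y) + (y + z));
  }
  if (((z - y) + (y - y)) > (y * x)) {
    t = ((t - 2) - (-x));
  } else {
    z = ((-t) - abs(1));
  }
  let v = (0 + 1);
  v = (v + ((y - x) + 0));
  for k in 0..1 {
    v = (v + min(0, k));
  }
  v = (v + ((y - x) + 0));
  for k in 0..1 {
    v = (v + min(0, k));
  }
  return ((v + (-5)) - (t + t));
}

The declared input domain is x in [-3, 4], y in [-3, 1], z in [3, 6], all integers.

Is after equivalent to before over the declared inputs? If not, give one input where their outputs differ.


This is a faithful refactor — comparison usage differs, and loop structure differs, and constant usage differs, and statement counts differ, and min/max/abs usage differs, and local variable names differ, and arithmetic usage differs, but the computed results match everywhere.
As a probe, take x=2, y=1, z=6: before runs t := 5 | (((x - z) - (y + z)) <= (-6 - 7)): false | z := 8 | (((z - y) + (y - y)) > (y * x)): true | t := 5 | v := 1 | iter i=1: | v := 0 | iter k=0: | v := 0 | iter i=2: | v := -1 | iter k=0: | v := -1 | result -16; after runs t := 5 | ((-6 - 7) >= ((x - z) - (y + z))): false | z := 8 | (((z - y) + (y - y)) > (y * x)): true | t := 5 | v := 1 | v := 0 | iter k=0: | v := 0 | v := -1 | iter k=0: | v := -1 | result -16; both end at -16.
An exhaustive pass over the 160 declared inputs shows identical outputs.
verdict: equivalent


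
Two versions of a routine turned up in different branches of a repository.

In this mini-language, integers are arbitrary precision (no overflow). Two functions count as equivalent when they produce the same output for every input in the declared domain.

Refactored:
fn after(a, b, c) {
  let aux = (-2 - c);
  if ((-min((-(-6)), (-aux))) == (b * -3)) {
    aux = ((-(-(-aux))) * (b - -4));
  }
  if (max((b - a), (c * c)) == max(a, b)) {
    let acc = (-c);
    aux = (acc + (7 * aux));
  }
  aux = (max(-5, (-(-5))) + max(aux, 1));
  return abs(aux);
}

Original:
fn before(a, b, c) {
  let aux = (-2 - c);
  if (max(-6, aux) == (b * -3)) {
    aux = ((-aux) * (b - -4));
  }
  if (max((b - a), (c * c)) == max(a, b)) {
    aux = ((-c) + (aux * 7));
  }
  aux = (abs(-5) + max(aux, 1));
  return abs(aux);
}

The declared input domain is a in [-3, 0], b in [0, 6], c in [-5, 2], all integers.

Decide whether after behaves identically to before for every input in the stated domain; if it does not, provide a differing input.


Differences: constant usage differs, plus min/max/abs usage differs, plus local variable names differ, plus statement counts differ — yet all 224 inputs agree.
verdict: equivalent


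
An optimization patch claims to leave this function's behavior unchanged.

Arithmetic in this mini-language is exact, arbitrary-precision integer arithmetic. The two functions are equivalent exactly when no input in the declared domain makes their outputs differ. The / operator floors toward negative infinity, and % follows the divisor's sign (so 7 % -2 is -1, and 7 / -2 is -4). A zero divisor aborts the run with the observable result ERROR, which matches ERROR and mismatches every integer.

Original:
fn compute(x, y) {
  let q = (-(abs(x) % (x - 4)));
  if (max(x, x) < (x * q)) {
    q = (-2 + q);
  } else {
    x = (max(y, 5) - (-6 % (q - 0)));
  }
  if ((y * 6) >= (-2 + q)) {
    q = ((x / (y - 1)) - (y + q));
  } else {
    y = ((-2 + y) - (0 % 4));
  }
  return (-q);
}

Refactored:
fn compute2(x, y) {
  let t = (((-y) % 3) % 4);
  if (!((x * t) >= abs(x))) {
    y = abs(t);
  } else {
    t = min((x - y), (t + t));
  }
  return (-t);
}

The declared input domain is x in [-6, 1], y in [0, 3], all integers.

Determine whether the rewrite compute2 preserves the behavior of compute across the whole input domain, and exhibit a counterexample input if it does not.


Consider the input x=-6, y=0.
compute: q becomes 4; next (max(x, x) < (x * q)) evaluates to false; next x becomes 3; next ((y * 6) >= (-2 + q)) evaluates to false; next y becomes -2; next final value -4
compute2: t becomes 0; next (!((x * t) >= abs(x))) evaluates to true; next y becomes 0; next final value 0
-4 != 0, so the rewrite changes behavior.
verdict: not equivalent; witness: x=-6, y=0


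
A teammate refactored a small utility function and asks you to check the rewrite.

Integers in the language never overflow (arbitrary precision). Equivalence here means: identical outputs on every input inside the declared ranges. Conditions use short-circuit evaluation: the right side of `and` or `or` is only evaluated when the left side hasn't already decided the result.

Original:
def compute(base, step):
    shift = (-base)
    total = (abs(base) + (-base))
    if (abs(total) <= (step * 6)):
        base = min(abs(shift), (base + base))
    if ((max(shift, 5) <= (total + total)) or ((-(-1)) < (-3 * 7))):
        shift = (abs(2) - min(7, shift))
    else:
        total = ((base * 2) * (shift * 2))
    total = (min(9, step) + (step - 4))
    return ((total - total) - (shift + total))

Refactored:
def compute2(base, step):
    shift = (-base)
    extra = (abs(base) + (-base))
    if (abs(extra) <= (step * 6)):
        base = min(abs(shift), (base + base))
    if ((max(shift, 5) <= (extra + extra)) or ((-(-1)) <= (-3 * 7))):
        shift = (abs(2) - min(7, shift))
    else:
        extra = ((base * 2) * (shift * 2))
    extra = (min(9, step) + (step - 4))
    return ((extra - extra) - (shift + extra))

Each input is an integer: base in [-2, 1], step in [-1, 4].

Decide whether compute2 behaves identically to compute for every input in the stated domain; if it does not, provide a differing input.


Equivalent. The one real change (`((-(-1)) < (-3 * 7))` became `((-(-1)) <= (-3 * 7))`) has no effect anywhere in the declared ranges.
An exhaustive pass over the 24 declared inputs shows identical outputs.
Spot check at base=-2, step=3 — compute: shift becomes 2; next total becomes 4; next (abs(total) <= (step * 6)) evaluates to true; next base becomes -4; next ((max(shift, 5) <= (total + total)) or ((-(-1)) < (-3 * 7))) evaluates to true; next shift becomes 0; next total becomes 2; next final value -2. compute2: shift becomes 2; next extra becomes 4; next (abs(extra) <= (step * 6)) evaluates to true; next base becomes -4; next ((max(shift, 5) <= (extra + extra)) or ((-(-1)) <= (-3 * 7))) evaluates to true; next shift becomes 0; next extra becomes 2; next final value -2. Both give -2.
verdict: equivalent


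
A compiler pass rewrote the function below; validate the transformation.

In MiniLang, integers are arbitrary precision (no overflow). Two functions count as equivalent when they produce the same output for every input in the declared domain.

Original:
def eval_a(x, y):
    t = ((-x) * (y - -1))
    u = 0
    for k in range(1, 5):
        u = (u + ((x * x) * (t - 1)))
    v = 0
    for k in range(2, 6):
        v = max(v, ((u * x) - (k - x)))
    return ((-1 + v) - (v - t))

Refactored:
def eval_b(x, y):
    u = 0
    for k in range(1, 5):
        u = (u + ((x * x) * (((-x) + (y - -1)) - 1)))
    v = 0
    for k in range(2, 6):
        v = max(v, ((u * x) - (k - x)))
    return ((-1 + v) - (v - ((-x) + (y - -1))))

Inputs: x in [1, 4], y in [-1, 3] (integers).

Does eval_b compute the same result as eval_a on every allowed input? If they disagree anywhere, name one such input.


Evaluate both at x=1, y=-1.
eval_a: t becomes 0; next u becomes 0; next at k=1:; next u becomes -1; next at k=2:; next u becomes -2; next at k=3:; next u becomes -3; next at k=4:; next u becomes -4; next v becomes 0; next at k=2:; next v becomes 0; next at k=3:; next v becomes 0; next at k=4:; next v becomes 0; next at k=5:; next v becomes 0; next final value -1
eval_b: u becomes 0; next at k=1:; next u becomes -2; next at k=2:; next u becomes -4; next at k=3:; next u becomes -6; next at k=4:; next u becomes -8; next v becomes 0; next at k=2:; next v becomes 0; next at k=3:; next v becomes 0; next at k=4:; next v becomes 0; next at k=5:; next v becomes 0; next final value -2
-1 != -2, so the rewrite changes behavior.
verdict: not equivalent; witness: x=1, y=-1


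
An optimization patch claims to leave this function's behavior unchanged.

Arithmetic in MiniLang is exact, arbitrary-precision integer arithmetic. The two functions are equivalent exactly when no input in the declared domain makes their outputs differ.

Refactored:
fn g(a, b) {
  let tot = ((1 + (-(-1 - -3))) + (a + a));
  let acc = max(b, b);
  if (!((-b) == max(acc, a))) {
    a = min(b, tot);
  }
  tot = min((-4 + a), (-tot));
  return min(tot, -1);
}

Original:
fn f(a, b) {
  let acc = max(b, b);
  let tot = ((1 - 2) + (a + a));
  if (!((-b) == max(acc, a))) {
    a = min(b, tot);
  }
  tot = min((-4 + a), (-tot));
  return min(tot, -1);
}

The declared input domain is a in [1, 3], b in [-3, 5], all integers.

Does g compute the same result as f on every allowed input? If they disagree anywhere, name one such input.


Behavior is preserved: although constant usage differs, plus arithmetic usage differs, the outputs never diverge.
One worked example (a=3, b=0) — f: acc := 0 | tot := 5 | (!((-b) == max(acc, a))): true | a := 0 | tot := -5 | result -5; g: tot := 5 | acc := 0 | (!((-b) == max(acc, a))): true | a := 0 | tot := -5 | result -5; agreement on -5.
Across all 27 domain points the two functions coincide.
verdict: equivalent


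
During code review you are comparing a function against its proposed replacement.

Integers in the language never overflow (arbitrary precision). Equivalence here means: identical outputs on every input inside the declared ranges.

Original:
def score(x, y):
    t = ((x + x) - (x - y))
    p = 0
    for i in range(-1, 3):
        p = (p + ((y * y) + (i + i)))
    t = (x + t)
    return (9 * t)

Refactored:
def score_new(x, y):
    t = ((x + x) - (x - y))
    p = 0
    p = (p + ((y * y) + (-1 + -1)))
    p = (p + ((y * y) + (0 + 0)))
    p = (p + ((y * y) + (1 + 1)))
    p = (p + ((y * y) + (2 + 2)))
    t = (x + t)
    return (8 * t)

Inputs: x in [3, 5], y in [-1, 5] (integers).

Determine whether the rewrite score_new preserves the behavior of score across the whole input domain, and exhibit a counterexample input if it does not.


Consider the input x=3, y=-1.
score: t := 2 | p := 0 | iter i=-1: | p := -1 | iter i=0: | p := 0 | iter i=1: | p := 3 | iter i=2: | p := 8 | t := 5 | result 45
score_new: t := 2 | p := 0 | p := -1 | p := 0 | p := 3 | p := 8 | t := 5 | result 40
45 vs 40 — the two versions disagree here.
verdict: not equivalent; witness: x=3, y=-1


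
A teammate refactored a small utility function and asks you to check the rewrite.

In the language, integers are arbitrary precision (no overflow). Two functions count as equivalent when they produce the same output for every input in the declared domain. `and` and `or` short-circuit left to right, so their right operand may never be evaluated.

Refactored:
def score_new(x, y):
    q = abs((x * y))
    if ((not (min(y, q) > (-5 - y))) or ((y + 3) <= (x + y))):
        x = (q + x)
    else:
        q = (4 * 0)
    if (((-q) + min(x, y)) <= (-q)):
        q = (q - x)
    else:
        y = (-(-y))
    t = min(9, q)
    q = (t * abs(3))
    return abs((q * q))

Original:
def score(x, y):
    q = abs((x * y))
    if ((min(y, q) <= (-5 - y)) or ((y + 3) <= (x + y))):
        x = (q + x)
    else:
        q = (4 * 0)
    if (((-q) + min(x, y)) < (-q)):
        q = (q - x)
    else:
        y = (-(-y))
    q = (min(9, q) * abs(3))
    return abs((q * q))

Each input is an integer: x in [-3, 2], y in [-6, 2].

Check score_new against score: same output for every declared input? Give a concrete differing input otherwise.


Consider the input x=1, y=0.
score: q becomes 0; next ((min(y, q) <= (-5 - y)) or ((y + 3) <= (x + y))) evaluates to false; next q becomes 0; next (((-q) + min(x, y)) < (-q)) evaluates to false; next y becomes 0; next q becomes 0; next final value 0
score_new: q becomes 0; next ((not (min(y, q) > (-5 - y))) or ((y + 3) <= (x + y))) evaluates to false; next q becomes 0; next (((-q) + min(x, y)) <= (-q)) evaluates to true; next q becomes -1; next t becomes -1; next q becomes -3; next final value 9
0 against 9: the behavior changed.
verdict: not equivalent; witness: x=1, y=0


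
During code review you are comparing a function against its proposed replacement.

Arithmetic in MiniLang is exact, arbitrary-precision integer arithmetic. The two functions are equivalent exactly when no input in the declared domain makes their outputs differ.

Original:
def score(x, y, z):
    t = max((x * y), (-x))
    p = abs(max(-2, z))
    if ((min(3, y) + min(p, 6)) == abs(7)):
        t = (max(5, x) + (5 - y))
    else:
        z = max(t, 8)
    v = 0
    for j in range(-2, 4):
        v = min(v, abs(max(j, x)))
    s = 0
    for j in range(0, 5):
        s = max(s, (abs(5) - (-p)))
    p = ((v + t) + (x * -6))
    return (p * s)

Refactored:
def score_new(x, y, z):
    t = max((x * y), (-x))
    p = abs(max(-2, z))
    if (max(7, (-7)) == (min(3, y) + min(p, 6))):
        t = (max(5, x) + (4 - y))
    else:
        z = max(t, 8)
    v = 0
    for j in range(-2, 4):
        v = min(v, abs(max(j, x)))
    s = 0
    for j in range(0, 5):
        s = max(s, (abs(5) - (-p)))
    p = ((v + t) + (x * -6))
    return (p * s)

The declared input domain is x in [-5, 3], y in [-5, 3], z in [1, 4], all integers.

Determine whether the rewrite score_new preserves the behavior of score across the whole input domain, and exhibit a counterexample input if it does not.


Input x=-5, y=3, z=4: 333 from score versus 324 from score_new.
verdict: not equivalent; witness: x=-5, y=3, z=4


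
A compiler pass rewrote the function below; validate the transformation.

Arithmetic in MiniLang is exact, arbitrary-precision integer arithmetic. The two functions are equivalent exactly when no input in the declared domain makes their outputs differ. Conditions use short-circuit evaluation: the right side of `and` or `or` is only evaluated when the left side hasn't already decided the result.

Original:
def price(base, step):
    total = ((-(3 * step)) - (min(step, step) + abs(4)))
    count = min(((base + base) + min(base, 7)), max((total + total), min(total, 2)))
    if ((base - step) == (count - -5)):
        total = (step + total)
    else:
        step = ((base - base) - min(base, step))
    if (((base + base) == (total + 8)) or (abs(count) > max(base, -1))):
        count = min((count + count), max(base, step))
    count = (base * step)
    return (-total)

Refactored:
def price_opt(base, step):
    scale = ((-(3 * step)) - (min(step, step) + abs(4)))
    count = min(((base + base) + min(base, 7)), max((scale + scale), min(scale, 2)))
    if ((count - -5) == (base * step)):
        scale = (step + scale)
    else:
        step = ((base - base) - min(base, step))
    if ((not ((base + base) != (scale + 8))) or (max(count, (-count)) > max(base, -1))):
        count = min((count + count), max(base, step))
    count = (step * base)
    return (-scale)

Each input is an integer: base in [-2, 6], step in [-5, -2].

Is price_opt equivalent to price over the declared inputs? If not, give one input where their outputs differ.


Evaluate both at base=-1, step=-3.
price: total=8, then count=-3, then ((base - step) == (count - -5)) is true, then total=5, then (((base + base) == (total + 8)) or (abs(count) > max(base, -1))) is true, then count=-6, then count=3, then returns -5
price_opt: scale=8, then count=-3, then ((count - -5) == (base * step)) is false, then step=3, then ((not ((base + base) != (scale + 8))) or (max(count, (-count)) > max(base, -1))) is true, then count=-6, then count=-3, then returns -8
-5 vs -8 — the two versions disagree here.
verdict: not equivalent; witness: base=-1, step=-3


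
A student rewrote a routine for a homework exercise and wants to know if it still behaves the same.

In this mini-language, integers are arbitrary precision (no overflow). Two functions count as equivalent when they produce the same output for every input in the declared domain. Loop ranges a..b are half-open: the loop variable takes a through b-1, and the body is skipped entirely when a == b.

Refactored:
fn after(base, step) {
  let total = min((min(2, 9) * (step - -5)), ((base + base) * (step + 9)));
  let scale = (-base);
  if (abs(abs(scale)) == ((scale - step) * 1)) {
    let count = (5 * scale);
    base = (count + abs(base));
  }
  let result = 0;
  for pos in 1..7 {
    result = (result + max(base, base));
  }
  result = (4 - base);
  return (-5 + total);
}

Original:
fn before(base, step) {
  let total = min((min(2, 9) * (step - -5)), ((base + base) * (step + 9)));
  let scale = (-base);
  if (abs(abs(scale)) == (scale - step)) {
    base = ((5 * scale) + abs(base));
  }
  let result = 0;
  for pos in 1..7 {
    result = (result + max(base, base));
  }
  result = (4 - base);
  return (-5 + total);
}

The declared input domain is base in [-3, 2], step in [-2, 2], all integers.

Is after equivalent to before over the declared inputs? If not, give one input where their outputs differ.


Reading the diff, among the changes: arithmetic usage differs, and statement counts differ, and local variable names differ, and constant usage differs.
Spot check at base=0, step=0 — before: total becomes 0; next scale becomes 0; next (abs(abs(scale)) == (scale - step)) evaluates to true; next base becomes 0; next result becomes 0; next at pos=1:; next result becomes 0; next at pos=2:; next result becomes 0; next at pos=3:; next result becomes 0; next at pos=4:; next result becomes 0; next at pos=5:; next result becomes 0; next at pos=6:; next result becomes 0; next result becomes 4; next final value -5. after: total becomes 0; next scale becomes 0; next (abs(abs(scale)) == ((scale - step) * 1)) evaluates to true; next count becomes 0; next base becomes 0; next result becomes 0; next at pos=1:; next result becomes 0; next at pos=2:; next result becomes 0; next at pos=3:; next result becomes 0; next at pos=4:; next result becomes 0; next at pos=5:; next result becomes 0; next at pos=6:; next result becomes 0; next result becomes 4; next final value -5. Both give -5.
Across all 30 domain points the two functions coincide.
verdict: equivalent


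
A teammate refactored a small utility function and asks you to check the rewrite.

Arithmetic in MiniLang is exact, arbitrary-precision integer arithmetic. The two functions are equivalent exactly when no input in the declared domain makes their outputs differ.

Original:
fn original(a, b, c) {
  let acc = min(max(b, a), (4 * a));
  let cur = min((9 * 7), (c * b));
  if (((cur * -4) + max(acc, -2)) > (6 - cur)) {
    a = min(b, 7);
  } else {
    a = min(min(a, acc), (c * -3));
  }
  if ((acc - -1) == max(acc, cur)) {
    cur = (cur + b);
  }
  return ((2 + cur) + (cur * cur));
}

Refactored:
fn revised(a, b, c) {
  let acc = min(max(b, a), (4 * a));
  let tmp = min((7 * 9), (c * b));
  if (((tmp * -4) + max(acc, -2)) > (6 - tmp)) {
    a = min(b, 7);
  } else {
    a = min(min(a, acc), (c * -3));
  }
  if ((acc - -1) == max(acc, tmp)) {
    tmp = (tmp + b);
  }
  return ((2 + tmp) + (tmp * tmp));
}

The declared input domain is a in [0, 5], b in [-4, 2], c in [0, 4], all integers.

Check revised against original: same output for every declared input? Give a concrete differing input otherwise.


Equivalent — the differences include local variable names differ, yet no declared input distinguishes the two.
One worked example (a=1, b=0, c=4) — original: acc = 1; cur = 0; (((cur * -4) + max(acc, -2)) > (6 - cur)) -> false; a = -12; ((acc - -1) == max(acc, cur)) -> false; return 2; revised: acc = 1; tmp = 0; (((tmp * -4) + max(acc, -2)) > (6 - tmp)) -> false; a = -12; ((acc - -1) == max(acc, tmp)) -> false; return 2; agreement on 2.
Every one of the 210 inputs gives matching results.
verdict: equivalent


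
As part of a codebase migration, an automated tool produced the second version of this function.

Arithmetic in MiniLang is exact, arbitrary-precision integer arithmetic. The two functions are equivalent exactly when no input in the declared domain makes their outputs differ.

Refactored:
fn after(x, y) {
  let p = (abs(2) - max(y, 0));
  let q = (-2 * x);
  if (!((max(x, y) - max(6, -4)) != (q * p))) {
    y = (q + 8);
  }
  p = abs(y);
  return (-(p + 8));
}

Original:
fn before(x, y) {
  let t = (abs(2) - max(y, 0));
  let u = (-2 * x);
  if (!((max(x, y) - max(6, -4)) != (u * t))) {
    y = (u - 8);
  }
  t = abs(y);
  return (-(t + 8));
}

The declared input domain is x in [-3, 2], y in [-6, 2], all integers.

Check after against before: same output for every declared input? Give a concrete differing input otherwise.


At x=2, y=1: before gives -20, after gives -12.
verdict: not equivalent; witness: x=2, y=1


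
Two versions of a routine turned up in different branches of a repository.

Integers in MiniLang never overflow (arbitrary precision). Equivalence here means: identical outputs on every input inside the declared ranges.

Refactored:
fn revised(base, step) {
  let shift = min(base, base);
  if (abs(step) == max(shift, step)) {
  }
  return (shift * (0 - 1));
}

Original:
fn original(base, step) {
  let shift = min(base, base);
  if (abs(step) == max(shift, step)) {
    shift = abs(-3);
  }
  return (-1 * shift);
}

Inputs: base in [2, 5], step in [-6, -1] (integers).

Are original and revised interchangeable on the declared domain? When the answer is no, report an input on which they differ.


These are not equivalent — on base=2, step=-2 the outputs split (-3 vs -2).
original: shift := 2 | (abs(step) == max(shift, step)): true | shift := 3 | result -3
revised: shift := 2 | (abs(step) == max(shift, step)): true | result -2
verdict: not equivalent; witness: base=2, step=-2
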